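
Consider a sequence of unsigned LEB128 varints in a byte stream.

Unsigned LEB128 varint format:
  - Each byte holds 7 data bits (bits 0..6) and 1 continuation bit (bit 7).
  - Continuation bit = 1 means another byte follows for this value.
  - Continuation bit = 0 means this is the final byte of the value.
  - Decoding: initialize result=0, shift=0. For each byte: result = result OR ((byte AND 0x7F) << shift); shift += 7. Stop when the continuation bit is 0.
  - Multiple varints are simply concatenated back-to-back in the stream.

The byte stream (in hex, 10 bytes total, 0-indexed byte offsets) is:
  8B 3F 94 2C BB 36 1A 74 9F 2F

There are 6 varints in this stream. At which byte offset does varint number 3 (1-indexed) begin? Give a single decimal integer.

Answer: 4

Derivation:
  byte[0]=0x8B cont=1 payload=0x0B=11: acc |= 11<<0 -> acc=11 shift=7
  byte[1]=0x3F cont=0 payload=0x3F=63: acc |= 63<<7 -> acc=8075 shift=14 [end]
Varint 1: bytes[0:2] = 8B 3F -> value 8075 (2 byte(s))
  byte[2]=0x94 cont=1 payload=0x14=20: acc |= 20<<0 -> acc=20 shift=7
  byte[3]=0x2C cont=0 payload=0x2C=44: acc |= 44<<7 -> acc=5652 shift=14 [end]
Varint 2: bytes[2:4] = 94 2C -> value 5652 (2 byte(s))
  byte[4]=0xBB cont=1 payload=0x3B=59: acc |= 59<<0 -> acc=59 shift=7
  byte[5]=0x36 cont=0 payload=0x36=54: acc |= 54<<7 -> acc=6971 shift=14 [end]
Varint 3: bytes[4:6] = BB 36 -> value 6971 (2 byte(s))
  byte[6]=0x1A cont=0 payload=0x1A=26: acc |= 26<<0 -> acc=26 shift=7 [end]
Varint 4: bytes[6:7] = 1A -> value 26 (1 byte(s))
  byte[7]=0x74 cont=0 payload=0x74=116: acc |= 116<<0 -> acc=116 shift=7 [end]
Varint 5: bytes[7:8] = 74 -> value 116 (1 byte(s))
  byte[8]=0x9F cont=1 payload=0x1F=31: acc |= 31<<0 -> acc=31 shift=7
  byte[9]=0x2F cont=0 payload=0x2F=47: acc |= 47<<7 -> acc=6047 shift=14 [end]
Varint 6: bytes[8:10] = 9F 2F -> value 6047 (2 byte(s))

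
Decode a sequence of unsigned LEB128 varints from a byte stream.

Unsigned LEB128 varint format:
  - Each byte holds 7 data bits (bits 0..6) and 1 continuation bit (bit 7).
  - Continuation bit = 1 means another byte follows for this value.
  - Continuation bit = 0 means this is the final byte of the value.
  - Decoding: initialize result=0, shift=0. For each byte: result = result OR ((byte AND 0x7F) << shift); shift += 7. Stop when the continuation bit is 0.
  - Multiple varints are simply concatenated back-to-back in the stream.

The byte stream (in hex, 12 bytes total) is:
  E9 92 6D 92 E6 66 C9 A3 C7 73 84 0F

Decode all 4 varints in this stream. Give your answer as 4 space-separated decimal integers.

Answer: 1788265 1684242 242340297 1924

Derivation:
  byte[0]=0xE9 cont=1 payload=0x69=105: acc |= 105<<0 -> acc=105 shift=7
  byte[1]=0x92 cont=1 payload=0x12=18: acc |= 18<<7 -> acc=2409 shift=14
  byte[2]=0x6D cont=0 payload=0x6D=109: acc |= 109<<14 -> acc=1788265 shift=21 [end]
Varint 1: bytes[0:3] = E9 92 6D -> value 1788265 (3 byte(s))
  byte[3]=0x92 cont=1 payload=0x12=18: acc |= 18<<0 -> acc=18 shift=7
  byte[4]=0xE6 cont=1 payload=0x66=102: acc |= 102<<7 -> acc=13074 shift=14
  byte[5]=0x66 cont=0 payload=0x66=102: acc |= 102<<14 -> acc=1684242 shift=21 [end]
Varint 2: bytes[3:6] = 92 E6 66 -> value 1684242 (3 byte(s))
  byte[6]=0xC9 cont=1 payload=0x49=73: acc |= 73<<0 -> acc=73 shift=7
  byte[7]=0xA3 cont=1 payload=0x23=35: acc |= 35<<7 -> acc=4553 shift=14
  byte[8]=0xC7 cont=1 payload=0x47=71: acc |= 71<<14 -> acc=1167817 shift=21
  byte[9]=0x73 cont=0 payload=0x73=115: acc |= 115<<21 -> acc=242340297 shift=28 [end]
Varint 3: bytes[6:10] = C9 A3 C7 73 -> value 242340297 (4 byte(s))
  byte[10]=0x84 cont=1 payload=0x04=4: acc |= 4<<0 -> acc=4 shift=7
  byte[11]=0x0F cont=0 payload=0x0F=15: acc |= 15<<7 -> acc=1924 shift=14 [end]
Varint 4: bytes[10:12] = 84 0F -> value 1924 (2 byte(s))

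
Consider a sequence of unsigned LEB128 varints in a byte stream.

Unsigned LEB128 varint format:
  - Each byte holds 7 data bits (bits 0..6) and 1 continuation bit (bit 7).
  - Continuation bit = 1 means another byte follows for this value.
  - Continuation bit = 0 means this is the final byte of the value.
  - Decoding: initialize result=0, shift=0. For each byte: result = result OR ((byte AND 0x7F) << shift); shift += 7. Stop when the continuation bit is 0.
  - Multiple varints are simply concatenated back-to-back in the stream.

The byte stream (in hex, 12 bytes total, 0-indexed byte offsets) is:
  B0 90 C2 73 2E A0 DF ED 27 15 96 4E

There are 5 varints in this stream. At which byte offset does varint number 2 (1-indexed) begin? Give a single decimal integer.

Answer: 4

Derivation:
  byte[0]=0xB0 cont=1 payload=0x30=48: acc |= 48<<0 -> acc=48 shift=7
  byte[1]=0x90 cont=1 payload=0x10=16: acc |= 16<<7 -> acc=2096 shift=14
  byte[2]=0xC2 cont=1 payload=0x42=66: acc |= 66<<14 -> acc=1083440 shift=21
  byte[3]=0x73 cont=0 payload=0x73=115: acc |= 115<<21 -> acc=242255920 shift=28 [end]
Varint 1: bytes[0:4] = B0 90 C2 73 -> value 242255920 (4 byte(s))
  byte[4]=0x2E cont=0 payload=0x2E=46: acc |= 46<<0 -> acc=46 shift=7 [end]
Varint 2: bytes[4:5] = 2E -> value 46 (1 byte(s))
  byte[5]=0xA0 cont=1 payload=0x20=32: acc |= 32<<0 -> acc=32 shift=7
  byte[6]=0xDF cont=1 payload=0x5F=95: acc |= 95<<7 -> acc=12192 shift=14
  byte[7]=0xED cont=1 payload=0x6D=109: acc |= 109<<14 -> acc=1798048 shift=21
  byte[8]=0x27 cont=0 payload=0x27=39: acc |= 39<<21 -> acc=83586976 shift=28 [end]
Varint 3: bytes[5:9] = A0 DF ED 27 -> value 83586976 (4 byte(s))
  byte[9]=0x15 cont=0 payload=0x15=21: acc |= 21<<0 -> acc=21 shift=7 [end]
Varint 4: bytes[9:10] = 15 -> value 21 (1 byte(s))
  byte[10]=0x96 cont=1 payload=0x16=22: acc |= 22<<0 -> acc=22 shift=7
  byte[11]=0x4E cont=0 payload=0x4E=78: acc |= 78<<7 -> acc=10006 shift=14 [end]
Varint 5: bytes[10:12] = 96 4E -> value 10006 (2 byte(s))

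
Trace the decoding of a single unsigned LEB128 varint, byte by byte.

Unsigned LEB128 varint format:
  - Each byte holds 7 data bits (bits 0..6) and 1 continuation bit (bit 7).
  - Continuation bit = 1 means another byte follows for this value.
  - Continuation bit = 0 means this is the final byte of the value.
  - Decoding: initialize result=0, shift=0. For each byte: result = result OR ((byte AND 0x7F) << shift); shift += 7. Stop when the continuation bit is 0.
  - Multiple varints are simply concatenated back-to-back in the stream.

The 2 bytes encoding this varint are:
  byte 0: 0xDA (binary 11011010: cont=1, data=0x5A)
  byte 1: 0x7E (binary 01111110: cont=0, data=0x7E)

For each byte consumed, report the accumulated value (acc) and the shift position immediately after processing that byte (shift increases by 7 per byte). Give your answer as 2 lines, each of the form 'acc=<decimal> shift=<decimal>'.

byte 0=0xDA: payload=0x5A=90, contrib = 90<<0 = 90; acc -> 90, shift -> 7
byte 1=0x7E: payload=0x7E=126, contrib = 126<<7 = 16128; acc -> 16218, shift -> 14

Answer: acc=90 shift=7
acc=16218 shift=14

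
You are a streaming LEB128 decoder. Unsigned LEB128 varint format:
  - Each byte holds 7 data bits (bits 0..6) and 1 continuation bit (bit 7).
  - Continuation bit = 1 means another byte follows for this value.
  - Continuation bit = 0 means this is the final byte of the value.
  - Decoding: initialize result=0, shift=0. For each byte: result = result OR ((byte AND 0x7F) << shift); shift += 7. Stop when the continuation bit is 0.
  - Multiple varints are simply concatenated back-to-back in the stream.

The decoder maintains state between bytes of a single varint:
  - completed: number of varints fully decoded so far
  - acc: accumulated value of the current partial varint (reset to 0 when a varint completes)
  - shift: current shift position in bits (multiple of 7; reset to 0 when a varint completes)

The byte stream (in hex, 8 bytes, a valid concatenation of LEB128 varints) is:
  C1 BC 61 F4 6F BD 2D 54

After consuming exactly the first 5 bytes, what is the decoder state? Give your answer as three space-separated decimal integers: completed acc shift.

Answer: 2 0 0

Derivation:
byte[0]=0xC1 cont=1 payload=0x41: acc |= 65<<0 -> completed=0 acc=65 shift=7
byte[1]=0xBC cont=1 payload=0x3C: acc |= 60<<7 -> completed=0 acc=7745 shift=14
byte[2]=0x61 cont=0 payload=0x61: varint #1 complete (value=1596993); reset -> completed=1 acc=0 shift=0
byte[3]=0xF4 cont=1 payload=0x74: acc |= 116<<0 -> completed=1 acc=116 shift=7
byte[4]=0x6F cont=0 payload=0x6F: varint #2 complete (value=14324); reset -> completed=2 acc=0 shift=0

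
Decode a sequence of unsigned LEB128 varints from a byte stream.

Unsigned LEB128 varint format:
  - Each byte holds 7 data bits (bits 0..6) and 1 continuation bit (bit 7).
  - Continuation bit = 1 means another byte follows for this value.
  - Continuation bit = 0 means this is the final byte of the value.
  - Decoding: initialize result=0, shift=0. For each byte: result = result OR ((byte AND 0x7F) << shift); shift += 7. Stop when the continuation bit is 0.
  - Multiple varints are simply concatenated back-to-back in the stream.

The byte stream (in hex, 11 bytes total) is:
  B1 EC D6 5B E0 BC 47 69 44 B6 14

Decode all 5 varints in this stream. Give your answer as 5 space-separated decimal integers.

  byte[0]=0xB1 cont=1 payload=0x31=49: acc |= 49<<0 -> acc=49 shift=7
  byte[1]=0xEC cont=1 payload=0x6C=108: acc |= 108<<7 -> acc=13873 shift=14
  byte[2]=0xD6 cont=1 payload=0x56=86: acc |= 86<<14 -> acc=1422897 shift=21
  byte[3]=0x5B cont=0 payload=0x5B=91: acc |= 91<<21 -> acc=192263729 shift=28 [end]
Varint 1: bytes[0:4] = B1 EC D6 5B -> value 192263729 (4 byte(s))
  byte[4]=0xE0 cont=1 payload=0x60=96: acc |= 96<<0 -> acc=96 shift=7
  byte[5]=0xBC cont=1 payload=0x3C=60: acc |= 60<<7 -> acc=7776 shift=14
  byte[6]=0x47 cont=0 payload=0x47=71: acc |= 71<<14 -> acc=1171040 shift=21 [end]
Varint 2: bytes[4:7] = E0 BC 47 -> value 1171040 (3 byte(s))
  byte[7]=0x69 cont=0 payload=0x69=105: acc |= 105<<0 -> acc=105 shift=7 [end]
Varint 3: bytes[7:8] = 69 -> value 105 (1 byte(s))
  byte[8]=0x44 cont=0 payload=0x44=68: acc |= 68<<0 -> acc=68 shift=7 [end]
Varint 4: bytes[8:9] = 44 -> value 68 (1 byte(s))
  byte[9]=0xB6 cont=1 payload=0x36=54: acc |= 54<<0 -> acc=54 shift=7
  byte[10]=0x14 cont=0 payload=0x14=20: acc |= 20<<7 -> acc=2614 shift=14 [end]
Varint 5: bytes[9:11] = B6 14 -> value 2614 (2 byte(s))

Answer: 192263729 1171040 105 68 2614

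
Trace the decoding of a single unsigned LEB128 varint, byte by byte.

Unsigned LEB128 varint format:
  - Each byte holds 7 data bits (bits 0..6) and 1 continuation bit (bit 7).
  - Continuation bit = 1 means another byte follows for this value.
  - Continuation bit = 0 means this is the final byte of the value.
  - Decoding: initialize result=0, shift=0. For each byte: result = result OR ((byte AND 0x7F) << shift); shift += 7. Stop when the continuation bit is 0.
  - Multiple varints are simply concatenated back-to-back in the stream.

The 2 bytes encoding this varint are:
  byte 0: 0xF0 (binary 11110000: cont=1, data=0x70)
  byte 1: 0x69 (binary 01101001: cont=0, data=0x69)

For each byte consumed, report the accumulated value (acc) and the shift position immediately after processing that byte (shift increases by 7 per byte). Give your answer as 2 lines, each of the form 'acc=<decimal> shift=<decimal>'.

byte 0=0xF0: payload=0x70=112, contrib = 112<<0 = 112; acc -> 112, shift -> 7
byte 1=0x69: payload=0x69=105, contrib = 105<<7 = 13440; acc -> 13552, shift -> 14

Answer: acc=112 shift=7
acc=13552 shift=14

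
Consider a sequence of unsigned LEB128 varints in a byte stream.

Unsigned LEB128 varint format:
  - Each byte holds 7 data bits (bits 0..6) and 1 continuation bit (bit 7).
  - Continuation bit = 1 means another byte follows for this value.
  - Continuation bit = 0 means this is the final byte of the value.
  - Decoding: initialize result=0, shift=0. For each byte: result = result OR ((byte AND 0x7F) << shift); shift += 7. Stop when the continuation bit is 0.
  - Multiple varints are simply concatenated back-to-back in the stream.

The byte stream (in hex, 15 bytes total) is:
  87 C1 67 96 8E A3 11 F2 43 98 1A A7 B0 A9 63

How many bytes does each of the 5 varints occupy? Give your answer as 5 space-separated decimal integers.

Answer: 3 4 2 2 4

Derivation:
  byte[0]=0x87 cont=1 payload=0x07=7: acc |= 7<<0 -> acc=7 shift=7
  byte[1]=0xC1 cont=1 payload=0x41=65: acc |= 65<<7 -> acc=8327 shift=14
  byte[2]=0x67 cont=0 payload=0x67=103: acc |= 103<<14 -> acc=1695879 shift=21 [end]
Varint 1: bytes[0:3] = 87 C1 67 -> value 1695879 (3 byte(s))
  byte[3]=0x96 cont=1 payload=0x16=22: acc |= 22<<0 -> acc=22 shift=7
  byte[4]=0x8E cont=1 payload=0x0E=14: acc |= 14<<7 -> acc=1814 shift=14
  byte[5]=0xA3 cont=1 payload=0x23=35: acc |= 35<<14 -> acc=575254 shift=21
  byte[6]=0x11 cont=0 payload=0x11=17: acc |= 17<<21 -> acc=36226838 shift=28 [end]
Varint 2: bytes[3:7] = 96 8E A3 11 -> value 36226838 (4 byte(s))
  byte[7]=0xF2 cont=1 payload=0x72=114: acc |= 114<<0 -> acc=114 shift=7
  byte[8]=0x43 cont=0 payload=0x43=67: acc |= 67<<7 -> acc=8690 shift=14 [end]
Varint 3: bytes[7:9] = F2 43 -> value 8690 (2 byte(s))
  byte[9]=0x98 cont=1 payload=0x18=24: acc |= 24<<0 -> acc=24 shift=7
  byte[10]=0x1A cont=0 payload=0x1A=26: acc |= 26<<7 -> acc=3352 shift=14 [end]
Varint 4: bytes[9:11] = 98 1A -> value 3352 (2 byte(s))
  byte[11]=0xA7 cont=1 payload=0x27=39: acc |= 39<<0 -> acc=39 shift=7
  byte[12]=0xB0 cont=1 payload=0x30=48: acc |= 48<<7 -> acc=6183 shift=14
  byte[13]=0xA9 cont=1 payload=0x29=41: acc |= 41<<14 -> acc=677927 shift=21
  byte[14]=0x63 cont=0 payload=0x63=99: acc |= 99<<21 -> acc=208295975 shift=28 [end]
Varint 5: bytes[11:15] = A7 B0 A9 63 -> value 208295975 (4 byte(s))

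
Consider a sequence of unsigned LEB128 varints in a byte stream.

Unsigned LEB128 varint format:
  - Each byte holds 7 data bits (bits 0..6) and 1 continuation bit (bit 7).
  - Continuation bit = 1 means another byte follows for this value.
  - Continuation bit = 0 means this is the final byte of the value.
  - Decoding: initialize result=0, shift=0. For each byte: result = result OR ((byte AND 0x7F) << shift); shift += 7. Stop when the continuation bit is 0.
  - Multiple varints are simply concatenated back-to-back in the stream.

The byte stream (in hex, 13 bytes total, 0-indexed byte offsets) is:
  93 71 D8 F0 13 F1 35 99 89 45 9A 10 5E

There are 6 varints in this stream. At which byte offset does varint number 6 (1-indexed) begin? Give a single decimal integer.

  byte[0]=0x93 cont=1 payload=0x13=19: acc |= 19<<0 -> acc=19 shift=7
  byte[1]=0x71 cont=0 payload=0x71=113: acc |= 113<<7 -> acc=14483 shift=14 [end]
Varint 1: bytes[0:2] = 93 71 -> value 14483 (2 byte(s))
  byte[2]=0xD8 cont=1 payload=0x58=88: acc |= 88<<0 -> acc=88 shift=7
  byte[3]=0xF0 cont=1 payload=0x70=112: acc |= 112<<7 -> acc=14424 shift=14
  byte[4]=0x13 cont=0 payload=0x13=19: acc |= 19<<14 -> acc=325720 shift=21 [end]
Varint 2: bytes[2:5] = D8 F0 13 -> value 325720 (3 byte(s))
  byte[5]=0xF1 cont=1 payload=0x71=113: acc |= 113<<0 -> acc=113 shift=7
  byte[6]=0x35 cont=0 payload=0x35=53: acc |= 53<<7 -> acc=6897 shift=14 [end]
Varint 3: bytes[5:7] = F1 35 -> value 6897 (2 byte(s))
  byte[7]=0x99 cont=1 payload=0x19=25: acc |= 25<<0 -> acc=25 shift=7
  byte[8]=0x89 cont=1 payload=0x09=9: acc |= 9<<7 -> acc=1177 shift=14
  byte[9]=0x45 cont=0 payload=0x45=69: acc |= 69<<14 -> acc=1131673 shift=21 [end]
Varint 4: bytes[7:10] = 99 89 45 -> value 1131673 (3 byte(s))
  byte[10]=0x9A cont=1 payload=0x1A=26: acc |= 26<<0 -> acc=26 shift=7
  byte[11]=0x10 cont=0 payload=0x10=16: acc |= 16<<7 -> acc=2074 shift=14 [end]
Varint 5: bytes[10:12] = 9A 10 -> value 2074 (2 byte(s))
  byte[12]=0x5E cont=0 payload=0x5E=94: acc |= 94<<0 -> acc=94 shift=7 [end]
Varint 6: bytes[12:13] = 5E -> value 94 (1 byte(s))

Answer: 12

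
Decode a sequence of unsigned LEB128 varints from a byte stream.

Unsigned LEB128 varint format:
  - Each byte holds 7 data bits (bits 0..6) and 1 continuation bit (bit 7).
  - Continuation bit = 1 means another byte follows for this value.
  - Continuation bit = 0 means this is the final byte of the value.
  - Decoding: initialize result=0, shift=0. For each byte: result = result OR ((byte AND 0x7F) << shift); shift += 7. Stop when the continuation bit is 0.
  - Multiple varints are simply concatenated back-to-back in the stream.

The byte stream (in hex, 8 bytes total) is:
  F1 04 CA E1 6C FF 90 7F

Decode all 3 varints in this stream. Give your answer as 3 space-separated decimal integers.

Answer: 625 1781962 2082943

Derivation:
  byte[0]=0xF1 cont=1 payload=0x71=113: acc |= 113<<0 -> acc=113 shift=7
  byte[1]=0x04 cont=0 payload=0x04=4: acc |= 4<<7 -> acc=625 shift=14 [end]
Varint 1: bytes[0:2] = F1 04 -> value 625 (2 byte(s))
  byte[2]=0xCA cont=1 payload=0x4A=74: acc |= 74<<0 -> acc=74 shift=7
  byte[3]=0xE1 cont=1 payload=0x61=97: acc |= 97<<7 -> acc=12490 shift=14
  byte[4]=0x6C cont=0 payload=0x6C=108: acc |= 108<<14 -> acc=1781962 shift=21 [end]
Varint 2: bytes[2:5] = CA E1 6C -> value 1781962 (3 byte(s))
  byte[5]=0xFF cont=1 payload=0x7F=127: acc |= 127<<0 -> acc=127 shift=7
  byte[6]=0x90 cont=1 payload=0x10=16: acc |= 16<<7 -> acc=2175 shift=14
  byte[7]=0x7F cont=0 payload=0x7F=127: acc |= 127<<14 -> acc=2082943 shift=21 [end]
Varint 3: bytes[5:8] = FF 90 7F -> value 2082943 (3 byte(s))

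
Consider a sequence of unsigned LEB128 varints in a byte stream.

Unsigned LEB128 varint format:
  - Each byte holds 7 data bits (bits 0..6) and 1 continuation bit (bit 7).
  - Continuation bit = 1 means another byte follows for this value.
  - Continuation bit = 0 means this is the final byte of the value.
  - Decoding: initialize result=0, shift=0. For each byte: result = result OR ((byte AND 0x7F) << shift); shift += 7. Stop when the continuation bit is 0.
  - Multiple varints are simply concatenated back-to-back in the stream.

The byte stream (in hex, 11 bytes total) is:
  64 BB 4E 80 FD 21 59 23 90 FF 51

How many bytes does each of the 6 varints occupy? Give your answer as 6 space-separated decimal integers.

  byte[0]=0x64 cont=0 payload=0x64=100: acc |= 100<<0 -> acc=100 shift=7 [end]
Varint 1: bytes[0:1] = 64 -> value 100 (1 byte(s))
  byte[1]=0xBB cont=1 payload=0x3B=59: acc |= 59<<0 -> acc=59 shift=7
  byte[2]=0x4E cont=0 payload=0x4E=78: acc |= 78<<7 -> acc=10043 shift=14 [end]
Varint 2: bytes[1:3] = BB 4E -> value 10043 (2 byte(s))
  byte[3]=0x80 cont=1 payload=0x00=0: acc |= 0<<0 -> acc=0 shift=7
  byte[4]=0xFD cont=1 payload=0x7D=125: acc |= 125<<7 -> acc=16000 shift=14
  byte[5]=0x21 cont=0 payload=0x21=33: acc |= 33<<14 -> acc=556672 shift=21 [end]
Varint 3: bytes[3:6] = 80 FD 21 -> value 556672 (3 byte(s))
  byte[6]=0x59 cont=0 payload=0x59=89: acc |= 89<<0 -> acc=89 shift=7 [end]
Varint 4: bytes[6:7] = 59 -> value 89 (1 byte(s))
  byte[7]=0x23 cont=0 payload=0x23=35: acc |= 35<<0 -> acc=35 shift=7 [end]
Varint 5: bytes[7:8] = 23 -> value 35 (1 byte(s))
  byte[8]=0x90 cont=1 payload=0x10=16: acc |= 16<<0 -> acc=16 shift=7
  byte[9]=0xFF cont=1 payload=0x7F=127: acc |= 127<<7 -> acc=16272 shift=14
  byte[10]=0x51 cont=0 payload=0x51=81: acc |= 81<<14 -> acc=1343376 shift=21 [end]
Varint 6: bytes[8:11] = 90 FF 51 -> value 1343376 (3 byte(s))

Answer: 1 2 3 1 1 3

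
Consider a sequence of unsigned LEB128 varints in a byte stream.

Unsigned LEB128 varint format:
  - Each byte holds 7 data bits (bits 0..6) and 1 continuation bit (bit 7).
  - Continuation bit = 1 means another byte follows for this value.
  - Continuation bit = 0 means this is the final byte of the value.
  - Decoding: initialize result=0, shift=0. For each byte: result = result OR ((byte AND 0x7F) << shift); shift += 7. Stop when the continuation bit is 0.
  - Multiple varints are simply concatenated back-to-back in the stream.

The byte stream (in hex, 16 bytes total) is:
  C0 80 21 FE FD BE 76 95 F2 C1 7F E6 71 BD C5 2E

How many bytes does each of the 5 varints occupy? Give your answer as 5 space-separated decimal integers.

  byte[0]=0xC0 cont=1 payload=0x40=64: acc |= 64<<0 -> acc=64 shift=7
  byte[1]=0x80 cont=1 payload=0x00=0: acc |= 0<<7 -> acc=64 shift=14
  byte[2]=0x21 cont=0 payload=0x21=33: acc |= 33<<14 -> acc=540736 shift=21 [end]
Varint 1: bytes[0:3] = C0 80 21 -> value 540736 (3 byte(s))
  byte[3]=0xFE cont=1 payload=0x7E=126: acc |= 126<<0 -> acc=126 shift=7
  byte[4]=0xFD cont=1 payload=0x7D=125: acc |= 125<<7 -> acc=16126 shift=14
  byte[5]=0xBE cont=1 payload=0x3E=62: acc |= 62<<14 -> acc=1031934 shift=21
  byte[6]=0x76 cont=0 payload=0x76=118: acc |= 118<<21 -> acc=248495870 shift=28 [end]
Varint 2: bytes[3:7] = FE FD BE 76 -> value 248495870 (4 byte(s))
  byte[7]=0x95 cont=1 payload=0x15=21: acc |= 21<<0 -> acc=21 shift=7
  byte[8]=0xF2 cont=1 payload=0x72=114: acc |= 114<<7 -> acc=14613 shift=14
  byte[9]=0xC1 cont=1 payload=0x41=65: acc |= 65<<14 -> acc=1079573 shift=21
  byte[10]=0x7F cont=0 payload=0x7F=127: acc |= 127<<21 -> acc=267417877 shift=28 [end]
Varint 3: bytes[7:11] = 95 F2 C1 7F -> value 267417877 (4 byte(s))
  byte[11]=0xE6 cont=1 payload=0x66=102: acc |= 102<<0 -> acc=102 shift=7
  byte[12]=0x71 cont=0 payload=0x71=113: acc |= 113<<7 -> acc=14566 shift=14 [end]
Varint 4: bytes[11:13] = E6 71 -> value 14566 (2 byte(s))
  byte[13]=0xBD cont=1 payload=0x3D=61: acc |= 61<<0 -> acc=61 shift=7
  byte[14]=0xC5 cont=1 payload=0x45=69: acc |= 69<<7 -> acc=8893 shift=14
  byte[15]=0x2E cont=0 payload=0x2E=46: acc |= 46<<14 -> acc=762557 shift=21 [end]
Varint 5: bytes[13:16] = BD C5 2E -> value 762557 (3 byte(s))

Answer: 3 4 4 2 3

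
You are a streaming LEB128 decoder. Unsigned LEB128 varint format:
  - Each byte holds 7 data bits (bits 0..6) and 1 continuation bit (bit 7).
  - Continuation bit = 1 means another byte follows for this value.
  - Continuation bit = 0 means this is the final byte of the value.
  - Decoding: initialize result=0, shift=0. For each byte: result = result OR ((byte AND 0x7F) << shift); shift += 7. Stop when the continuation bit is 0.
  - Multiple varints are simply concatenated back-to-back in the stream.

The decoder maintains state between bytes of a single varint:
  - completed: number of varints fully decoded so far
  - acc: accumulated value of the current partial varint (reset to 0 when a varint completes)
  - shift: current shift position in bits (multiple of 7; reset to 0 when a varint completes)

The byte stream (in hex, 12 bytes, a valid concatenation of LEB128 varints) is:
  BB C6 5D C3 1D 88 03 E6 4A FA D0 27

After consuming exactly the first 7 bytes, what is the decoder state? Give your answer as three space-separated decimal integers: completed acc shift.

byte[0]=0xBB cont=1 payload=0x3B: acc |= 59<<0 -> completed=0 acc=59 shift=7
byte[1]=0xC6 cont=1 payload=0x46: acc |= 70<<7 -> completed=0 acc=9019 shift=14
byte[2]=0x5D cont=0 payload=0x5D: varint #1 complete (value=1532731); reset -> completed=1 acc=0 shift=0
byte[3]=0xC3 cont=1 payload=0x43: acc |= 67<<0 -> completed=1 acc=67 shift=7
byte[4]=0x1D cont=0 payload=0x1D: varint #2 complete (value=3779); reset -> completed=2 acc=0 shift=0
byte[5]=0x88 cont=1 payload=0x08: acc |= 8<<0 -> completed=2 acc=8 shift=7
byte[6]=0x03 cont=0 payload=0x03: varint #3 complete (value=392); reset -> completed=3 acc=0 shift=0

Answer: 3 0 0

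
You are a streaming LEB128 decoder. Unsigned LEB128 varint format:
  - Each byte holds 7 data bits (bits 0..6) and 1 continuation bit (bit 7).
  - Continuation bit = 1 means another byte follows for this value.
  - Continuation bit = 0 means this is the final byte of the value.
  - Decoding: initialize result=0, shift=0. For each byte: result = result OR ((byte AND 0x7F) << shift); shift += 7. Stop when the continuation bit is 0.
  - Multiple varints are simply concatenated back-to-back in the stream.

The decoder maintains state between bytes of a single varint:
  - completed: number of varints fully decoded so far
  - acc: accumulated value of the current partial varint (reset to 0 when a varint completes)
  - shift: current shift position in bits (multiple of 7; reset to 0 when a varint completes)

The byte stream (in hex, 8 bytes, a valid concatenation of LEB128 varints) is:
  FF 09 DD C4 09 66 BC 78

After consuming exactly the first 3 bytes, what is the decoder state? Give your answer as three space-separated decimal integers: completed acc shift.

Answer: 1 93 7

Derivation:
byte[0]=0xFF cont=1 payload=0x7F: acc |= 127<<0 -> completed=0 acc=127 shift=7
byte[1]=0x09 cont=0 payload=0x09: varint #1 complete (value=1279); reset -> completed=1 acc=0 shift=0
byte[2]=0xDD cont=1 payload=0x5D: acc |= 93<<0 -> completed=1 acc=93 shift=7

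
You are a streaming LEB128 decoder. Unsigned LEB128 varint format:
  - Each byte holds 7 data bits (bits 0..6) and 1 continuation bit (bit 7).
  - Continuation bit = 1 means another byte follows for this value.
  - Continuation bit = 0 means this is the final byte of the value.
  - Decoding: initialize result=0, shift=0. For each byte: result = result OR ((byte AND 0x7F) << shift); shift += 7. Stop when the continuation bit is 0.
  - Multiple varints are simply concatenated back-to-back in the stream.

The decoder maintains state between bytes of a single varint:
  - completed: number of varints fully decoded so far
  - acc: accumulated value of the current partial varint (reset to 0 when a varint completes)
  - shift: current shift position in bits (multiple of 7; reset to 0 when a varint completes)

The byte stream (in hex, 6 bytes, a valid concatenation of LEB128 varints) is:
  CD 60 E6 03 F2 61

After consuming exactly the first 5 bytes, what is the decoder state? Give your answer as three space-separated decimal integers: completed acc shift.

Answer: 2 114 7

Derivation:
byte[0]=0xCD cont=1 payload=0x4D: acc |= 77<<0 -> completed=0 acc=77 shift=7
byte[1]=0x60 cont=0 payload=0x60: varint #1 complete (value=12365); reset -> completed=1 acc=0 shift=0
byte[2]=0xE6 cont=1 payload=0x66: acc |= 102<<0 -> completed=1 acc=102 shift=7
byte[3]=0x03 cont=0 payload=0x03: varint #2 complete (value=486); reset -> completed=2 acc=0 shift=0
byte[4]=0xF2 cont=1 payload=0x72: acc |= 114<<0 -> completed=2 acc=114 shift=7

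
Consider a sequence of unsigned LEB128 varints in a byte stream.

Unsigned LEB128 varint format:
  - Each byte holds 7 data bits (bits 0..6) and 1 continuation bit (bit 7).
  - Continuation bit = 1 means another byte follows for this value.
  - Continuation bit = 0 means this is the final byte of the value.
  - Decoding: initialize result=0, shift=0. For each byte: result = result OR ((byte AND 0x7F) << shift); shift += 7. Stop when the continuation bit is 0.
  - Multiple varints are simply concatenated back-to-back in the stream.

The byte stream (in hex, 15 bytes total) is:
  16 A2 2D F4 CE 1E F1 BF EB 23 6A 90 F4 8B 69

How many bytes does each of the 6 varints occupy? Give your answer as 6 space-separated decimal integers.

Answer: 1 2 3 4 1 4

Derivation:
  byte[0]=0x16 cont=0 payload=0x16=22: acc |= 22<<0 -> acc=22 shift=7 [end]
Varint 1: bytes[0:1] = 16 -> value 22 (1 byte(s))
  byte[1]=0xA2 cont=1 payload=0x22=34: acc |= 34<<0 -> acc=34 shift=7
  byte[2]=0x2D cont=0 payload=0x2D=45: acc |= 45<<7 -> acc=5794 shift=14 [end]
Varint 2: bytes[1:3] = A2 2D -> value 5794 (2 byte(s))
  byte[3]=0xF4 cont=1 payload=0x74=116: acc |= 116<<0 -> acc=116 shift=7
  byte[4]=0xCE cont=1 payload=0x4E=78: acc |= 78<<7 -> acc=10100 shift=14
  byte[5]=0x1E cont=0 payload=0x1E=30: acc |= 30<<14 -> acc=501620 shift=21 [end]
Varint 3: bytes[3:6] = F4 CE 1E -> value 501620 (3 byte(s))
  byte[6]=0xF1 cont=1 payload=0x71=113: acc |= 113<<0 -> acc=113 shift=7
  byte[7]=0xBF cont=1 payload=0x3F=63: acc |= 63<<7 -> acc=8177 shift=14
  byte[8]=0xEB cont=1 payload=0x6B=107: acc |= 107<<14 -> acc=1761265 shift=21
  byte[9]=0x23 cont=0 payload=0x23=35: acc |= 35<<21 -> acc=75161585 shift=28 [end]
Varint 4: bytes[6:10] = F1 BF EB 23 -> value 75161585 (4 byte(s))
  byte[10]=0x6A cont=0 payload=0x6A=106: acc |= 106<<0 -> acc=106 shift=7 [end]
Varint 5: bytes[10:11] = 6A -> value 106 (1 byte(s))
  byte[11]=0x90 cont=1 payload=0x10=16: acc |= 16<<0 -> acc=16 shift=7
  byte[12]=0xF4 cont=1 payload=0x74=116: acc |= 116<<7 -> acc=14864 shift=14
  byte[13]=0x8B cont=1 payload=0x0B=11: acc |= 11<<14 -> acc=195088 shift=21
  byte[14]=0x69 cont=0 payload=0x69=105: acc |= 105<<21 -> acc=220396048 shift=28 [end]
Varint 6: bytes[11:15] = 90 F4 8B 69 -> value 220396048 (4 byte(s))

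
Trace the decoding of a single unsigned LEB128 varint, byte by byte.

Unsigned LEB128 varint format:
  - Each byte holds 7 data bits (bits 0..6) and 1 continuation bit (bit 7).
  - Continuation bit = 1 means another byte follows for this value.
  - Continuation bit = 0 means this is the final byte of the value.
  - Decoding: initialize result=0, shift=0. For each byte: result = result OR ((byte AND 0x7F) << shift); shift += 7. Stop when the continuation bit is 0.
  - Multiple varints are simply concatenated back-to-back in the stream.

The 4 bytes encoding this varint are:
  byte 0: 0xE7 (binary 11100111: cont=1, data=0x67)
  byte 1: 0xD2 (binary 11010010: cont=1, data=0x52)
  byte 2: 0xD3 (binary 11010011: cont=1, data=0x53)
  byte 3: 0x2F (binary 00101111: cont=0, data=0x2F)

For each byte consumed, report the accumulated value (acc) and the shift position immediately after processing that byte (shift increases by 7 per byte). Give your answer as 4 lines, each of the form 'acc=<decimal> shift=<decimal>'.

byte 0=0xE7: payload=0x67=103, contrib = 103<<0 = 103; acc -> 103, shift -> 7
byte 1=0xD2: payload=0x52=82, contrib = 82<<7 = 10496; acc -> 10599, shift -> 14
byte 2=0xD3: payload=0x53=83, contrib = 83<<14 = 1359872; acc -> 1370471, shift -> 21
byte 3=0x2F: payload=0x2F=47, contrib = 47<<21 = 98566144; acc -> 99936615, shift -> 28

Answer: acc=103 shift=7
acc=10599 shift=14
acc=1370471 shift=21
acc=99936615 shift=28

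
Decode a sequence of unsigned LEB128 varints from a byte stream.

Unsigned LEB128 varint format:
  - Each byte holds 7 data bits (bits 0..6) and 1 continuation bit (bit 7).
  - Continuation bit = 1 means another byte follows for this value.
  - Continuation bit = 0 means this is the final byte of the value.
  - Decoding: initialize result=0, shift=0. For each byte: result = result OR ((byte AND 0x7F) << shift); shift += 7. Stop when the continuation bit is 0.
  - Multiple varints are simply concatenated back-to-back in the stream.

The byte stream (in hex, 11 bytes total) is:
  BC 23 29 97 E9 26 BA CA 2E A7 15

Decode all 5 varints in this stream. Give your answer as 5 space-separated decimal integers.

  byte[0]=0xBC cont=1 payload=0x3C=60: acc |= 60<<0 -> acc=60 shift=7
  byte[1]=0x23 cont=0 payload=0x23=35: acc |= 35<<7 -> acc=4540 shift=14 [end]
Varint 1: bytes[0:2] = BC 23 -> value 4540 (2 byte(s))
  byte[2]=0x29 cont=0 payload=0x29=41: acc |= 41<<0 -> acc=41 shift=7 [end]
Varint 2: bytes[2:3] = 29 -> value 41 (1 byte(s))
  byte[3]=0x97 cont=1 payload=0x17=23: acc |= 23<<0 -> acc=23 shift=7
  byte[4]=0xE9 cont=1 payload=0x69=105: acc |= 105<<7 -> acc=13463 shift=14
  byte[5]=0x26 cont=0 payload=0x26=38: acc |= 38<<14 -> acc=636055 shift=21 [end]
Varint 3: bytes[3:6] = 97 E9 26 -> value 636055 (3 byte(s))
  byte[6]=0xBA cont=1 payload=0x3A=58: acc |= 58<<0 -> acc=58 shift=7
  byte[7]=0xCA cont=1 payload=0x4A=74: acc |= 74<<7 -> acc=9530 shift=14
  byte[8]=0x2E cont=0 payload=0x2E=46: acc |= 46<<14 -> acc=763194 shift=21 [end]
Varint 4: bytes[6:9] = BA CA 2E -> value 763194 (3 byte(s))
  byte[9]=0xA7 cont=1 payload=0x27=39: acc |= 39<<0 -> acc=39 shift=7
  byte[10]=0x15 cont=0 payload=0x15=21: acc |= 21<<7 -> acc=2727 shift=14 [end]
Varint 5: bytes[9:11] = A7 15 -> value 2727 (2 byte(s))

Answer: 4540 41 636055 763194 2727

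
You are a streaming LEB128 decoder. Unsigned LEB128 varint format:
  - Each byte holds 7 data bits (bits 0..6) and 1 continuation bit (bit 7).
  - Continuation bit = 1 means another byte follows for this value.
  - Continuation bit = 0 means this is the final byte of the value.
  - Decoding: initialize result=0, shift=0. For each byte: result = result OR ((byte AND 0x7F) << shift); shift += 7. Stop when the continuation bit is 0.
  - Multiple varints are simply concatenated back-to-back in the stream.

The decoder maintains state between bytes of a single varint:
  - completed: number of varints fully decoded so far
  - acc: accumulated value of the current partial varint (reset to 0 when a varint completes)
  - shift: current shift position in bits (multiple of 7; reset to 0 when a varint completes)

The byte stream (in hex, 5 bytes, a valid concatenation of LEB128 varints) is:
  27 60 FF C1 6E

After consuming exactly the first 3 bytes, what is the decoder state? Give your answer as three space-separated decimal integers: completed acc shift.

byte[0]=0x27 cont=0 payload=0x27: varint #1 complete (value=39); reset -> completed=1 acc=0 shift=0
byte[1]=0x60 cont=0 payload=0x60: varint #2 complete (value=96); reset -> completed=2 acc=0 shift=0
byte[2]=0xFF cont=1 payload=0x7F: acc |= 127<<0 -> completed=2 acc=127 shift=7

Answer: 2 127 7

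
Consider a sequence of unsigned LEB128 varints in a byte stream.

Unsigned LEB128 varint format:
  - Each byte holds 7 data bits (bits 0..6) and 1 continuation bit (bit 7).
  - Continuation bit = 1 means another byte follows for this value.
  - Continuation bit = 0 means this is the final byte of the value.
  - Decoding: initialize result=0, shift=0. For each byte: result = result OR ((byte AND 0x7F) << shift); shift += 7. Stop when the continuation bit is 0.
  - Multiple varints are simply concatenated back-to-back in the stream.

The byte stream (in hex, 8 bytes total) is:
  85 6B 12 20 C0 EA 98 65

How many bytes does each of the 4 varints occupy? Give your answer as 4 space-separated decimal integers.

  byte[0]=0x85 cont=1 payload=0x05=5: acc |= 5<<0 -> acc=5 shift=7
  byte[1]=0x6B cont=0 payload=0x6B=107: acc |= 107<<7 -> acc=13701 shift=14 [end]
Varint 1: bytes[0:2] = 85 6B -> value 13701 (2 byte(s))
  byte[2]=0x12 cont=0 payload=0x12=18: acc |= 18<<0 -> acc=18 shift=7 [end]
Varint 2: bytes[2:3] = 12 -> value 18 (1 byte(s))
  byte[3]=0x20 cont=0 payload=0x20=32: acc |= 32<<0 -> acc=32 shift=7 [end]
Varint 3: bytes[3:4] = 20 -> value 32 (1 byte(s))
  byte[4]=0xC0 cont=1 payload=0x40=64: acc |= 64<<0 -> acc=64 shift=7
  byte[5]=0xEA cont=1 payload=0x6A=106: acc |= 106<<7 -> acc=13632 shift=14
  byte[6]=0x98 cont=1 payload=0x18=24: acc |= 24<<14 -> acc=406848 shift=21
  byte[7]=0x65 cont=0 payload=0x65=101: acc |= 101<<21 -> acc=212219200 shift=28 [end]
Varint 4: bytes[4:8] = C0 EA 98 65 -> value 212219200 (4 byte(s))

Answer: 2 1 1 4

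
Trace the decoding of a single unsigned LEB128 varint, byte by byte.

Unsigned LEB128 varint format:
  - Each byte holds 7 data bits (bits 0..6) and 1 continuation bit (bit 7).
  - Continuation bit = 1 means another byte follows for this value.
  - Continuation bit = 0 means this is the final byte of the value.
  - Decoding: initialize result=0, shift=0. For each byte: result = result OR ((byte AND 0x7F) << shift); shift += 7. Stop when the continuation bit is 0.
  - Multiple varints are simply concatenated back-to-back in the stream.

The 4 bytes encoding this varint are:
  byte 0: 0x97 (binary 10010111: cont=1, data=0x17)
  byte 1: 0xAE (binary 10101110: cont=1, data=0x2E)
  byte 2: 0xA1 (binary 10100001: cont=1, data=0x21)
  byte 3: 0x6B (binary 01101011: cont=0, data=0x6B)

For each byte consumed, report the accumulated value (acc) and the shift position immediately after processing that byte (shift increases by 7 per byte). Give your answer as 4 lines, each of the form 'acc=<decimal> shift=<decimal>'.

byte 0=0x97: payload=0x17=23, contrib = 23<<0 = 23; acc -> 23, shift -> 7
byte 1=0xAE: payload=0x2E=46, contrib = 46<<7 = 5888; acc -> 5911, shift -> 14
byte 2=0xA1: payload=0x21=33, contrib = 33<<14 = 540672; acc -> 546583, shift -> 21
byte 3=0x6B: payload=0x6B=107, contrib = 107<<21 = 224395264; acc -> 224941847, shift -> 28

Answer: acc=23 shift=7
acc=5911 shift=14
acc=546583 shift=21
acc=224941847 shift=28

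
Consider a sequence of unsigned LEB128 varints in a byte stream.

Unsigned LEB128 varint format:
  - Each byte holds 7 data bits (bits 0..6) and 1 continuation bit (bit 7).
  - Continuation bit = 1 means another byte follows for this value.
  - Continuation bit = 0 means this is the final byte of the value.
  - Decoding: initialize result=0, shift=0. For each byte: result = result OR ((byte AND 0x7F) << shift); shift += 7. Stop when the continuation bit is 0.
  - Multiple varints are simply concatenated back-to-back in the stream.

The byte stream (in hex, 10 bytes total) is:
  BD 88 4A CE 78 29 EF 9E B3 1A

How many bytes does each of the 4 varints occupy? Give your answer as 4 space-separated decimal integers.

  byte[0]=0xBD cont=1 payload=0x3D=61: acc |= 61<<0 -> acc=61 shift=7
  byte[1]=0x88 cont=1 payload=0x08=8: acc |= 8<<7 -> acc=1085 shift=14
  byte[2]=0x4A cont=0 payload=0x4A=74: acc |= 74<<14 -> acc=1213501 shift=21 [end]
Varint 1: bytes[0:3] = BD 88 4A -> value 1213501 (3 byte(s))
  byte[3]=0xCE cont=1 payload=0x4E=78: acc |= 78<<0 -> acc=78 shift=7
  byte[4]=0x78 cont=0 payload=0x78=120: acc |= 120<<7 -> acc=15438 shift=14 [end]
Varint 2: bytes[3:5] = CE 78 -> value 15438 (2 byte(s))
  byte[5]=0x29 cont=0 payload=0x29=41: acc |= 41<<0 -> acc=41 shift=7 [end]
Varint 3: bytes[5:6] = 29 -> value 41 (1 byte(s))
  byte[6]=0xEF cont=1 payload=0x6F=111: acc |= 111<<0 -> acc=111 shift=7
  byte[7]=0x9E cont=1 payload=0x1E=30: acc |= 30<<7 -> acc=3951 shift=14
  byte[8]=0xB3 cont=1 payload=0x33=51: acc |= 51<<14 -> acc=839535 shift=21
  byte[9]=0x1A cont=0 payload=0x1A=26: acc |= 26<<21 -> acc=55365487 shift=28 [end]
Varint 4: bytes[6:10] = EF 9E B3 1A -> value 55365487 (4 byte(s))

Answer: 3 2 1 4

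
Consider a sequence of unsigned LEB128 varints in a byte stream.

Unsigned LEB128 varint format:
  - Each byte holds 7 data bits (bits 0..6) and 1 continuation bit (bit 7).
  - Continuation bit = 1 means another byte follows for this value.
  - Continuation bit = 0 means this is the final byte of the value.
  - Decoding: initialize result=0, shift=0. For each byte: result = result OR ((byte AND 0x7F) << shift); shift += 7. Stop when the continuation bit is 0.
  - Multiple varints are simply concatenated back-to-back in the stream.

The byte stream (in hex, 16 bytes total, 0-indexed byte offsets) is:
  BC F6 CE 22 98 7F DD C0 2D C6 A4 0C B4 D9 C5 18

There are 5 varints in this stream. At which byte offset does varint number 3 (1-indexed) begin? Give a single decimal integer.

  byte[0]=0xBC cont=1 payload=0x3C=60: acc |= 60<<0 -> acc=60 shift=7
  byte[1]=0xF6 cont=1 payload=0x76=118: acc |= 118<<7 -> acc=15164 shift=14
  byte[2]=0xCE cont=1 payload=0x4E=78: acc |= 78<<14 -> acc=1293116 shift=21
  byte[3]=0x22 cont=0 payload=0x22=34: acc |= 34<<21 -> acc=72596284 shift=28 [end]
Varint 1: bytes[0:4] = BC F6 CE 22 -> value 72596284 (4 byte(s))
  byte[4]=0x98 cont=1 payload=0x18=24: acc |= 24<<0 -> acc=24 shift=7
  byte[5]=0x7F cont=0 payload=0x7F=127: acc |= 127<<7 -> acc=16280 shift=14 [end]
Varint 2: bytes[4:6] = 98 7F -> value 16280 (2 byte(s))
  byte[6]=0xDD cont=1 payload=0x5D=93: acc |= 93<<0 -> acc=93 shift=7
  byte[7]=0xC0 cont=1 payload=0x40=64: acc |= 64<<7 -> acc=8285 shift=14
  byte[8]=0x2D cont=0 payload=0x2D=45: acc |= 45<<14 -> acc=745565 shift=21 [end]
Varint 3: bytes[6:9] = DD C0 2D -> value 745565 (3 byte(s))
  byte[9]=0xC6 cont=1 payload=0x46=70: acc |= 70<<0 -> acc=70 shift=7
  byte[10]=0xA4 cont=1 payload=0x24=36: acc |= 36<<7 -> acc=4678 shift=14
  byte[11]=0x0C cont=0 payload=0x0C=12: acc |= 12<<14 -> acc=201286 shift=21 [end]
Varint 4: bytes[9:12] = C6 A4 0C -> value 201286 (3 byte(s))
  byte[12]=0xB4 cont=1 payload=0x34=52: acc |= 52<<0 -> acc=52 shift=7
  byte[13]=0xD9 cont=1 payload=0x59=89: acc |= 89<<7 -> acc=11444 shift=14
  byte[14]=0xC5 cont=1 payload=0x45=69: acc |= 69<<14 -> acc=1141940 shift=21
  byte[15]=0x18 cont=0 payload=0x18=24: acc |= 24<<21 -> acc=51473588 shift=28 [end]
Varint 5: bytes[12:16] = B4 D9 C5 18 -> value 51473588 (4 byte(s))

Answer: 6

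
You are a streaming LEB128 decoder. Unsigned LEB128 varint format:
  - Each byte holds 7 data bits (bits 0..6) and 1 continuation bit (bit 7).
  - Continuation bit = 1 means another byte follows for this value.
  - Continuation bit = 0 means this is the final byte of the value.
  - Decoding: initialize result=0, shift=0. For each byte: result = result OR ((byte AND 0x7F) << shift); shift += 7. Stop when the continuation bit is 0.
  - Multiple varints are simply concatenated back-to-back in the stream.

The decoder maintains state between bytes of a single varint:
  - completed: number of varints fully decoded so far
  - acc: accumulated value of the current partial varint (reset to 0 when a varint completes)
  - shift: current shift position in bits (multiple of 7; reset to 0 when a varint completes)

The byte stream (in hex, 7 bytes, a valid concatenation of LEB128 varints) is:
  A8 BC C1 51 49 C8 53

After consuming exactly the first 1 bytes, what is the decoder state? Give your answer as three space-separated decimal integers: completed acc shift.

byte[0]=0xA8 cont=1 payload=0x28: acc |= 40<<0 -> completed=0 acc=40 shift=7

Answer: 0 40 7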